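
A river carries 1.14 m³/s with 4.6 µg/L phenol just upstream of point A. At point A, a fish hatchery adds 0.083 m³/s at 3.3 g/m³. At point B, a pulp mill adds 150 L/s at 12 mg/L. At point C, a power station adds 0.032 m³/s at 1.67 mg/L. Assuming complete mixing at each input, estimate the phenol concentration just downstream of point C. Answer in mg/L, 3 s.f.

4.6 µg/L = 0.0046 mg/L.
After input A: C = (1.14·0.0046 + 0.083·3.3) / 1.223 = 0.2282 mg/L.
150 L/s = 0.15 m³/s.
After input B: C = (1.223·0.2282 + 0.15·12) / 1.373 = 1.514 mg/L.
After input C: C = (1.373·1.514 + 0.032·1.67) / 1.405 = 1.518 mg/L.

1.52 mg/L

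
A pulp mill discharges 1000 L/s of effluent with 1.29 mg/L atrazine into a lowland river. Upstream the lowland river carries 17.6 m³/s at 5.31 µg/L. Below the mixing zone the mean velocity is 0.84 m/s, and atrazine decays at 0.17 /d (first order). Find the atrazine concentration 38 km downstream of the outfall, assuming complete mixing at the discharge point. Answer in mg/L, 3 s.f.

0.0680 mg/L

1000 L/s = 1 m³/s.
5.31 µg/L = 0.00531 mg/L.
After complete mixing, C₀ = (1·1.29 + 17.6·0.00531) / 18.6 = 0.07438 mg/L.
Travel time t = 3.8e+04 m / 0.84 m/s = 4.524e+04 s = 0.5236 d.
C = 0.07438·exp(−0.17·0.5236) = 0.07438·0.9148 = 0.06804 mg/L.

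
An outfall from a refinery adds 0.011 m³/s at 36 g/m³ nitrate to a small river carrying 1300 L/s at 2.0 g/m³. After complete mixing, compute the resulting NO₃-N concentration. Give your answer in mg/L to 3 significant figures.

1300 L/s = 1.3 m³/s.
Conservation of mass across the mixing zone: C = (0.011·36 + 1.3·2) / (0.011 + 1.3) = 2.996/1.311 = 2.285 mg/L.

2.29 mg/L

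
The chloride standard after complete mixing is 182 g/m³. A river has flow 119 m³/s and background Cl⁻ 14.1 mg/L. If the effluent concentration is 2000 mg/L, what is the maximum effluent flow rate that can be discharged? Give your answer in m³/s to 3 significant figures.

11.0 m³/s

Mass balance at complete mixing: C_std·(Q_w + Q_r) = Q_w·C_e + Q_r·C_b.
Rearranging, Q_w = Q_r·(C_std − C_b)/(C_e − C_std) = 119·(182 − 14.1) / (2000 − 182) = 10.99 m³/s.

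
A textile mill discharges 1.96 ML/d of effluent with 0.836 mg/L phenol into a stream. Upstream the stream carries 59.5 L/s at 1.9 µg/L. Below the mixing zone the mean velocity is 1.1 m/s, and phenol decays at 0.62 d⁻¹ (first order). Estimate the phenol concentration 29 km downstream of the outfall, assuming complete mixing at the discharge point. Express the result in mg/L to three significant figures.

1.96 ML/d = 0.02269 m³/s.
59.5 L/s = 0.0595 m³/s.
1.9 µg/L = 0.0019 mg/L.
After complete mixing, C₀ = (0.02269·0.836 + 0.0595·0.0019) / 0.08219 = 0.2321 mg/L.
Travel time t = 2.9e+04 m / 1.1 m/s = 2.636e+04 s = 0.3051 d.
C = 0.2321·exp(−0.62·0.3051) = 0.2321·0.8276 = 0.1921 mg/L.

0.192 mg/L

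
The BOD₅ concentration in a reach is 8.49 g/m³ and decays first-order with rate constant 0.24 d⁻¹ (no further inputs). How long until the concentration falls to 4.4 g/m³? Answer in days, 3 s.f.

t = ln(C₀/C)/k = ln(8.49/4.4)/0.24 = 0.6573/0.24 = 2.739 d.

2.74 d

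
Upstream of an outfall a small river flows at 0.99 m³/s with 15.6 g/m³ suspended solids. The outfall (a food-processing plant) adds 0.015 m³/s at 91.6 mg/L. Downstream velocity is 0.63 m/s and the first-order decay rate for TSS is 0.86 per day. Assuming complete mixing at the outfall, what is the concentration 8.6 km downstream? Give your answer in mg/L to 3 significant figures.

After complete mixing, C₀ = (0.015·91.6 + 0.99·15.6) / 1.005 = 16.73 mg/L.
Travel time t = 8600 m / 0.63 m/s = 1.365e+04 s = 0.158 d.
C = 16.73·exp(−0.86·0.158) = 16.73·0.873 = 14.61 mg/L.

14.6 mg/L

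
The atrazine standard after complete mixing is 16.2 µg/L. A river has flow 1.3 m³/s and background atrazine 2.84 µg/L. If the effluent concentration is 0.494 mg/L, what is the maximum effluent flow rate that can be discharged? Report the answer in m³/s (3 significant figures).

2.84 µg/L = 0.00284 mg/L.
16.2 µg/L = 0.0162 mg/L.
Mass balance at complete mixing: C_std·(Q_w + Q_r) = Q_w·C_e + Q_r·C_b.
Rearranging, Q_w = Q_r·(C_std − C_b)/(C_e − C_std) = 1.3·(0.0162 − 0.00284) / (0.494 − 0.0162) = 0.03635 m³/s.

0.0363 m³/s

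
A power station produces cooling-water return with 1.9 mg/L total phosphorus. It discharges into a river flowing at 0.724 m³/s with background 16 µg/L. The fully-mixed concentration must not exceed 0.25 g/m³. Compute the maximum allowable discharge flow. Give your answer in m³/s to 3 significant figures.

0.103 m³/s

16 µg/L = 0.016 mg/L.
Mass balance at complete mixing: C_std·(Q_w + Q_r) = Q_w·C_e + Q_r·C_b.
Rearranging, Q_w = Q_r·(C_std − C_b)/(C_e − C_std) = 0.724·(0.25 − 0.016) / (1.9 − 0.25) = 0.1027 m³/s.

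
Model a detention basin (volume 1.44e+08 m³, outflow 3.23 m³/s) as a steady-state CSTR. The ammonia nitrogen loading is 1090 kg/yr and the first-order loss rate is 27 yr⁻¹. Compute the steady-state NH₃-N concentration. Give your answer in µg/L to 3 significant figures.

0.273 µg/L

Outflow Q = 3.23 m³/s × 3.156e+07 s/yr = 1.019e+08 m³/yr.
Steady-state CSTR mass balance: W = Q·C + k·V·C, so C = W/(Q + kV).
Q + kV = 1.019e+08 + 27·1.44e+08 = 3.99e+09 m³/yr.
C = 1090/3.99e+09 = 2.732e-07 kg/m³ = 0.0002732 mg/L = 0.2732 µg/L.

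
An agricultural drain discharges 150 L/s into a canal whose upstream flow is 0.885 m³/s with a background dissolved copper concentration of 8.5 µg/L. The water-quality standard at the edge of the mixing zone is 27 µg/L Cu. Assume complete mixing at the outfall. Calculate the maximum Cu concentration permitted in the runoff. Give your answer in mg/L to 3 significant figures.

150 L/s = 0.15 m³/s.
8.5 µg/L = 0.0085 mg/L.
27 µg/L = 0.027 mg/L.
Mass balance: 0.027·1.035 = 0.15·Cₑ + 0.885·0.0085.
Cₑ = (0.02794 − 0.007523) / 0.15 = 0.1361 mg/L.

0.136 mg/L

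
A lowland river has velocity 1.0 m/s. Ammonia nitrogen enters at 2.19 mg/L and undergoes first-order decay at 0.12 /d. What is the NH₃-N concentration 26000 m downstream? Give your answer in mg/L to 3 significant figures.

2.11 mg/L

Travel time t = 26000 m / 1.0 m/s = 2.6e+04/1.0 = 2.6e+04 s = 0.3009 d.
First-order decay: C = 2.19·exp(−0.12·0.3009) = 2.19·0.9645 = 2.112 mg/L.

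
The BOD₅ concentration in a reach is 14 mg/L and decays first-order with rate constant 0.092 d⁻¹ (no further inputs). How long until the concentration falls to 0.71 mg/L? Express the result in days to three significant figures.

32.4 d

t = ln(C₀/C)/k = ln(14/0.71)/0.092 = 2.982/0.092 = 32.41 d.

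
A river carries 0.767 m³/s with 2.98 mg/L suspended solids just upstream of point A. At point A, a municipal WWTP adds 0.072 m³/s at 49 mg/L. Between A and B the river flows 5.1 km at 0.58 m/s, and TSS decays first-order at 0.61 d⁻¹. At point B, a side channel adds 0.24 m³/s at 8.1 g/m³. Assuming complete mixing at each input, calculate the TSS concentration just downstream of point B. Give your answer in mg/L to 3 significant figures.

6.87 mg/L

After input A: C = (0.767·2.98 + 0.072·49) / 0.839 = 6.929 mg/L.
Over the 5.1 km reach to input B (t = 8793 s = 0.1018 d), decay gives C = 6.929·exp(−0.61·0.1018) = 6.512 mg/L.
After input B: C = (0.839·6.512 + 0.24·8.1) / 1.079 = 6.865 mg/L.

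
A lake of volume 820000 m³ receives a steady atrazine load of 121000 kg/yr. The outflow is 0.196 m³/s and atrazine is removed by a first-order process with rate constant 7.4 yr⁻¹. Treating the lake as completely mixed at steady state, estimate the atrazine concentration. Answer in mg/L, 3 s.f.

9.87 mg/L

Outflow Q = 0.196 m³/s × 3.156e+07 s/yr = 6.185e+06 m³/yr.
Steady-state CSTR mass balance: W = Q·C + k·V·C, so C = W/(Q + kV).
Q + kV = 6.185e+06 + 7.4·820000 = 1.225e+07 m³/yr.
C = 121000/1.225e+07 = 0.009875 kg/m³ = 9.875 mg/L.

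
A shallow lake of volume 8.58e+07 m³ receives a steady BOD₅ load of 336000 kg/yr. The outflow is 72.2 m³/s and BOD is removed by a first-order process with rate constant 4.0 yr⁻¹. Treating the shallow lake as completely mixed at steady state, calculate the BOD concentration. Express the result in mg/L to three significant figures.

0.128 mg/L

Outflow Q = 72.2 m³/s × 3.156e+07 s/yr = 2.278e+09 m³/yr.
Steady-state CSTR mass balance: W = Q·C + k·V·C, so C = W/(Q + kV).
Q + kV = 2.278e+09 + 4.0·8.58e+07 = 2.622e+09 m³/yr.
C = 336000/2.622e+09 = 0.0001282 kg/m³ = 0.1282 mg/L.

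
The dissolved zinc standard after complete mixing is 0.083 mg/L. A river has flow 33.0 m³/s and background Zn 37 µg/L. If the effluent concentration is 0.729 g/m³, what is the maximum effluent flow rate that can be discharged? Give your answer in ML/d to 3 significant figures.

37 µg/L = 0.037 mg/L.
Mass balance at complete mixing: C_std·(Q_w + Q_r) = Q_w·C_e + Q_r·C_b.
Rearranging, Q_w = Q_r·(C_std − C_b)/(C_e − C_std) = 33.0·(0.083 − 0.037) / (0.729 − 0.083) = 2.35 m³/s.
= 203 ML/d.

203 ML/d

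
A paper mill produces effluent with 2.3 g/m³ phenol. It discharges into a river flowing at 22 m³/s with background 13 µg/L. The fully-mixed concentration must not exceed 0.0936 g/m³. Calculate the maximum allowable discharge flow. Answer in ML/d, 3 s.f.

13 µg/L = 0.013 mg/L.
Mass balance at complete mixing: C_std·(Q_w + Q_r) = Q_w·C_e + Q_r·C_b.
Rearranging, Q_w = Q_r·(C_std − C_b)/(C_e − C_std) = 22·(0.0936 − 0.013) / (2.3 − 0.0936) = 0.8037 m³/s.
= 69.44 ML/d.

69.4 ML/d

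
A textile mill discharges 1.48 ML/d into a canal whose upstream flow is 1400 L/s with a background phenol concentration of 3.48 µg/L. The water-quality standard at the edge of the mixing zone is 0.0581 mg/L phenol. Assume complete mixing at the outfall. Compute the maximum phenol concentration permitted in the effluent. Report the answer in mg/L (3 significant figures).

4.52 mg/L

1.48 ML/d = 0.01713 m³/s.
1400 L/s = 1.4 m³/s.
3.48 µg/L = 0.00348 mg/L.
Mass balance: 0.0581·1.417 = 0.01713·Cₑ + 1.4·0.00348.
Cₑ = (0.08234 − 0.004872) / 0.01713 = 4.522 mg/L.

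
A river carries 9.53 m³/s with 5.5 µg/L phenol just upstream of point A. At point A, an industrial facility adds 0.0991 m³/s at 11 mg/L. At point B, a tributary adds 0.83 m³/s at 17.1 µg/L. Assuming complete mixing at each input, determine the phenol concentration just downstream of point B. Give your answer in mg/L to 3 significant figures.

5.5 µg/L = 0.0055 mg/L.
After input A: C = (9.53·0.0055 + 0.0991·11) / 9.629 = 0.1187 mg/L.
17.1 µg/L = 0.0171 mg/L.
After input B: C = (9.629·0.1187 + 0.83·0.0171) / 10.46 = 0.1106 mg/L.

0.111 mg/L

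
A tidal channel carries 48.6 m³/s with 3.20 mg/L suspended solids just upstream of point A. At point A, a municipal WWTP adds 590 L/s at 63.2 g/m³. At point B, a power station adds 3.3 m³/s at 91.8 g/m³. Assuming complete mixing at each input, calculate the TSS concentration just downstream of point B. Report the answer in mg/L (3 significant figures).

9.44 mg/L

590 L/s = 0.59 m³/s.
After input A: C = (48.6·3.2 + 0.59·63.2) / 49.19 = 3.92 mg/L.
After input B: C = (49.19·3.92 + 3.3·91.8) / 52.49 = 9.445 mg/L.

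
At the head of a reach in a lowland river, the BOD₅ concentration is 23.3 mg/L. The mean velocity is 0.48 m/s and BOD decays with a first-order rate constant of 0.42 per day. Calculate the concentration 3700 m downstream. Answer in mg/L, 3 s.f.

22.4 mg/L

Travel time t = 3700 m / 0.48 m/s = 3700/0.48 = 7708 s = 0.08922 d.
First-order decay: C = 23.3·exp(−0.42·0.08922) = 23.3·0.9632 = 22.44 mg/L.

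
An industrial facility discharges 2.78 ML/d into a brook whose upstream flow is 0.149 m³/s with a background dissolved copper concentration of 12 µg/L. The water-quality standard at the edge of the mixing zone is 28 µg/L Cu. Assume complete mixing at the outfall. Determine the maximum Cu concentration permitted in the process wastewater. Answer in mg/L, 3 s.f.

2.78 ML/d = 0.03218 m³/s.
12 µg/L = 0.012 mg/L.
28 µg/L = 0.028 mg/L.
Mass balance: 0.028·0.1812 = 0.03218·Cₑ + 0.149·0.012.
Cₑ = (0.005073 − 0.001788) / 0.03218 = 0.1021 mg/L.

0.102 mg/L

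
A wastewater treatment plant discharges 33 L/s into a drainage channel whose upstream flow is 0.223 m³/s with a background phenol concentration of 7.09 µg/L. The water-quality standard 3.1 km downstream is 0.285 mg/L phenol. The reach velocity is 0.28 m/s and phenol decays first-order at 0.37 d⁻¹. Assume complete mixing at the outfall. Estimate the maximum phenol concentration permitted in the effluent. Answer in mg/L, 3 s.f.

33 L/s = 0.033 m³/s.
7.09 µg/L = 0.00709 mg/L.
Travel time to the compliance point: t = 3100/0.28 = 1.107e+04 s = 0.1281 d; decay factor exp(−0.37·0.1281) = 0.9537.
So the concentration just after mixing may be at most 0.285/0.9537 = 0.2988 mg/L.
Mass balance: 0.2988·0.256 = 0.033·Cₑ + 0.223·0.00709.
Cₑ = (0.0765 − 0.001581) / 0.033 = 2.27 mg/L.

2.27 mg/L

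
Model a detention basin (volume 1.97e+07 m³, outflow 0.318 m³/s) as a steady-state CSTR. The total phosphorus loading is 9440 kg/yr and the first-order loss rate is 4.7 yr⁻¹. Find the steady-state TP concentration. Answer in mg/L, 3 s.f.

Outflow Q = 0.318 m³/s × 3.156e+07 s/yr = 1.004e+07 m³/yr.
Steady-state CSTR mass balance: W = Q·C + k·V·C, so C = W/(Q + kV).
Q + kV = 1.004e+07 + 4.7·1.97e+07 = 1.026e+08 m³/yr.
C = 9440/1.026e+08 = 9.199e-05 kg/m³ = 0.09199 mg/L.

0.0920 mg/L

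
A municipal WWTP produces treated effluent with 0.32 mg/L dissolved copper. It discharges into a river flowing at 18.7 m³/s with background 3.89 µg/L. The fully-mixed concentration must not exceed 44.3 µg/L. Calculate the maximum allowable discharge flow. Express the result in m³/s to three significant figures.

2.74 m³/s

3.89 µg/L = 0.00389 mg/L.
44.3 µg/L = 0.0443 mg/L.
Mass balance at complete mixing: C_std·(Q_w + Q_r) = Q_w·C_e + Q_r·C_b.
Rearranging, Q_w = Q_r·(C_std − C_b)/(C_e − C_std) = 18.7·(0.0443 − 0.00389) / (0.32 − 0.0443) = 2.741 m³/s.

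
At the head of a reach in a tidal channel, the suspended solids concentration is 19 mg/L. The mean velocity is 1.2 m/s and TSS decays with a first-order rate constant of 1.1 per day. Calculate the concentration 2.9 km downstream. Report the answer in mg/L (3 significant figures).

Travel time t = 2.9 km / 1.2 m/s = 2900/1.2 = 2417 s = 0.02797 d.
First-order decay: C = 19·exp(−1.1·0.02797) = 19·0.9697 = 18.42 mg/L.

18.4 mg/L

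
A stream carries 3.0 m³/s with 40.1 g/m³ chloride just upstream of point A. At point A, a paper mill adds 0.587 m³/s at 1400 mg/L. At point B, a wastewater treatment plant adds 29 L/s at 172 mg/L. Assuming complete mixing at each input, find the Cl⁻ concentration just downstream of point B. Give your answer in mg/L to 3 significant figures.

262 mg/L

After input A: C = (3·40.1 + 0.587·1400) / 3.587 = 262.6 mg/L.
29 L/s = 0.029 m³/s.
After input B: C = (3.587·262.6 + 0.029·172) / 3.616 = 261.9 mg/L.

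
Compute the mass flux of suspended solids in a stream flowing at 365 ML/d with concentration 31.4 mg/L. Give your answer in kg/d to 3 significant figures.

365 ML/d = 4.225 m³/s.
Mass flux = Q·C = 4.225 m³/s × 31.4 g/m³ = 132.7 g/s.
= 132.7 g/s × 86.4 = 1.146e+04 kg/d.

11500 kg/d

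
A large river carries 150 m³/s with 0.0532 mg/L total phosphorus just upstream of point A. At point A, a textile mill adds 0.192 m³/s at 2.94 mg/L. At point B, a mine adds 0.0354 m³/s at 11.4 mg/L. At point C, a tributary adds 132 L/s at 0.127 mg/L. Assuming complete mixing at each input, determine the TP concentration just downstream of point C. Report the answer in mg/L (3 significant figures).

0.0596 mg/L

After input A: C = (150·0.0532 + 0.192·2.94) / 150.2 = 0.05689 mg/L.
After input B: C = (150.2·0.05689 + 0.0354·11.4) / 150.2 = 0.05956 mg/L.
132 L/s = 0.132 m³/s.
After input C: C = (150.2·0.05956 + 0.132·0.127) / 150.4 = 0.05962 mg/L.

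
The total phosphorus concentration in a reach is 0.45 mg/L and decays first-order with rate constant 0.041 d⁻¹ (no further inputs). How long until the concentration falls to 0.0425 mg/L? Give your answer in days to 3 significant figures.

57.6 d

t = ln(C₀/C)/k = ln(0.45/0.0425)/0.041 = 2.36/0.041 = 57.55 d.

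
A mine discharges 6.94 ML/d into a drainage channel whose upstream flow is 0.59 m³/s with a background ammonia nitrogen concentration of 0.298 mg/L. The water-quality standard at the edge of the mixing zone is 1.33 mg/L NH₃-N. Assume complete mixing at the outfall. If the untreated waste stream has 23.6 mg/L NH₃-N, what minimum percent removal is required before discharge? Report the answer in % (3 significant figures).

62.2 %

6.94 ML/d = 0.08032 m³/s.
Mass balance: 1.33·0.6703 = 0.08032·Cₑ + 0.59·0.298.
Cₑ = (0.8915 − 0.1758) / 0.08032 = 8.91 mg/L.
Required removal = 1 − 8.91/23.6 = 62.24 %.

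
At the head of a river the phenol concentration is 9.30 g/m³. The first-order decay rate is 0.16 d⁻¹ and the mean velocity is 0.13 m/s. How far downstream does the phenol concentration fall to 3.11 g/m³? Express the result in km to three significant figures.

76.9 km

From C = C₀·e^(−kt), t = ln(C₀/C)/k = ln(9.30/3.11)/0.16 = 1.095/0.16 = 6.846 d.
Distance = v·t = 0.13 m/s × 5.915e+05 s = 7.69e+04 m = 76.9 km.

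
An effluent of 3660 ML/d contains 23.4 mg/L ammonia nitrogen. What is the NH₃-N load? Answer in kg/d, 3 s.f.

85600 kg/d

3660 ML/d = 42.36 m³/s.
Mass flux = Q·C = 42.36 m³/s × 23.4 g/m³ = 991.2 g/s.
= 991.2 g/s × 86.4 = 8.564e+04 kg/d.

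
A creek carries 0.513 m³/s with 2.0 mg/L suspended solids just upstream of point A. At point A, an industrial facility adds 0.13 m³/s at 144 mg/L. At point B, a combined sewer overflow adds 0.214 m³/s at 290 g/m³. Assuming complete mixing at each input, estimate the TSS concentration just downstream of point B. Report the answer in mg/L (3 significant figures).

95.5 mg/L

After input A: C = (0.513·2 + 0.13·144) / 0.643 = 30.71 mg/L.
After input B: C = (0.643·30.71 + 0.214·290) / 0.857 = 95.46 mg/L.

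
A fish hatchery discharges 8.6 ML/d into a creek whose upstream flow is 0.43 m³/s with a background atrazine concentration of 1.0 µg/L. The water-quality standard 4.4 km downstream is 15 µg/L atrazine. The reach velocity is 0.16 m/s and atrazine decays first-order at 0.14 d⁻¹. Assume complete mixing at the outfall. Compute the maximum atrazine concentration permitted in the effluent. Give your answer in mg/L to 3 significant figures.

8.6 ML/d = 0.09954 m³/s.
1.0 µg/L = 0.001 mg/L.
15 µg/L = 0.015 mg/L.
Travel time to the compliance point: t = 4400/0.16 = 2.75e+04 s = 0.3183 d; decay factor exp(−0.14·0.3183) = 0.9564.
So the concentration just after mixing may be at most 0.015/0.9564 = 0.01568 mg/L.
Mass balance: 0.01568·0.5295 = 0.09954·Cₑ + 0.43·0.001.
Cₑ = (0.008305 − 0.00043) / 0.09954 = 0.07912 mg/L.

0.0791 mg/L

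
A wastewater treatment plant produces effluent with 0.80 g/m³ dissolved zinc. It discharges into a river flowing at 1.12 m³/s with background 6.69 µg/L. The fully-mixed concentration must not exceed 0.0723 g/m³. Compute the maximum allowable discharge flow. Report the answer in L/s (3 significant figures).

101 L/s

6.69 µg/L = 0.00669 mg/L.
Mass balance at complete mixing: C_std·(Q_w + Q_r) = Q_w·C_e + Q_r·C_b.
Rearranging, Q_w = Q_r·(C_std − C_b)/(C_e − C_std) = 1.12·(0.0723 − 0.00669) / (0.8 − 0.0723) = 0.101 m³/s.
= 101 L/s.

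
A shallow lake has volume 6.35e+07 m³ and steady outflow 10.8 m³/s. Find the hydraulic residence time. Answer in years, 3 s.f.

Q = 10.8 m³/s × 3.156e+07 s/yr = 3.408e+08 m³/yr.
Hydraulic residence time τ = V/Q = 6.35e+07/3.408e+08 = 0.1863 yr.

0.186 yr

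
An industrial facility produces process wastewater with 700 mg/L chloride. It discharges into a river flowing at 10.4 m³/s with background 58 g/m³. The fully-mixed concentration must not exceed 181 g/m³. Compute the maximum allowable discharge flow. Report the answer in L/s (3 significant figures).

2460 L/s

Mass balance at complete mixing: C_std·(Q_w + Q_r) = Q_w·C_e + Q_r·C_b.
Rearranging, Q_w = Q_r·(C_std − C_b)/(C_e − C_std) = 10.4·(181 − 58) / (700 − 181) = 2.465 m³/s.
= 2465 L/s.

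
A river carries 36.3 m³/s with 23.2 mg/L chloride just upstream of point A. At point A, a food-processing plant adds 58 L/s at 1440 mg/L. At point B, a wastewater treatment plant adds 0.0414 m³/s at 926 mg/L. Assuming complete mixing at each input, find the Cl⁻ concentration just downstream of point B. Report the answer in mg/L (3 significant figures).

58 L/s = 0.058 m³/s.
After input A: C = (36.3·23.2 + 0.058·1440) / 36.36 = 25.46 mg/L.
After input B: C = (36.36·25.46 + 0.0414·926) / 36.4 = 26.48 mg/L.

26.5 mg/L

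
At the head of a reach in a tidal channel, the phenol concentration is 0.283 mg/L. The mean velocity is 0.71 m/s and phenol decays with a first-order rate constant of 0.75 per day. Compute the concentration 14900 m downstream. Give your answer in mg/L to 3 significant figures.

0.236 mg/L

Travel time t = 14900 m / 0.71 m/s = 1.49e+04/0.71 = 2.099e+04 s = 0.2429 d.
First-order decay: C = 0.283·exp(−0.75·0.2429) = 0.283·0.8335 = 0.2359 mg/L.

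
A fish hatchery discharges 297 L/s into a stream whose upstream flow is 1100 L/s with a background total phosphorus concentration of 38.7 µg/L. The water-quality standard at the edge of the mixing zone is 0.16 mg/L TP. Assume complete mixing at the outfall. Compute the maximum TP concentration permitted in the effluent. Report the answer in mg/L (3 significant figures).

297 L/s = 0.297 m³/s.
1100 L/s = 1.1 m³/s.
38.7 µg/L = 0.0387 mg/L.
Mass balance: 0.16·1.397 = 0.297·Cₑ + 1.1·0.0387.
Cₑ = (0.2235 − 0.04257) / 0.297 = 0.6093 mg/L.

0.609 mg/L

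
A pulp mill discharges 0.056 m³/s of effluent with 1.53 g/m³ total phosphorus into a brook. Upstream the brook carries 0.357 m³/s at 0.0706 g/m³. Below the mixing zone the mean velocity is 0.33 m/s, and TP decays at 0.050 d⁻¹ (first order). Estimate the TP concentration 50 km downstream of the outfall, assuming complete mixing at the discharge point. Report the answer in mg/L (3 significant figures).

After complete mixing, C₀ = (0.056·1.53 + 0.357·0.0706) / 0.413 = 0.2685 mg/L.
Travel time t = 5e+04 m / 0.33 m/s = 1.515e+05 s = 1.754 d.
C = 0.2685·exp(−0.050·1.754) = 0.2685·0.9161 = 0.2459 mg/L.

0.246 mg/L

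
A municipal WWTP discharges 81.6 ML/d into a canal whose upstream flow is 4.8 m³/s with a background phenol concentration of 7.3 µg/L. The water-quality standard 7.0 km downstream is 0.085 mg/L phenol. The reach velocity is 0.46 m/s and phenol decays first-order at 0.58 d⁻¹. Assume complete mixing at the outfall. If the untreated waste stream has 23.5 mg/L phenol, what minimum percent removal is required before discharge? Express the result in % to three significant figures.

97.7 %

81.6 ML/d = 0.9444 m³/s.
7.3 µg/L = 0.0073 mg/L.
Travel time to the compliance point: t = 7000/0.46 = 1.522e+04 s = 0.1761 d; decay factor exp(−0.58·0.1761) = 0.9029.
So the concentration just after mixing may be at most 0.085/0.9029 = 0.09414 mg/L.
Mass balance: 0.09414·5.744 = 0.9444·Cₑ + 4.8·0.0073.
Cₑ = (0.5408 − 0.03504) / 0.9444 = 0.5355 mg/L.
Required removal = 1 − 0.5355/23.5 = 97.72 %.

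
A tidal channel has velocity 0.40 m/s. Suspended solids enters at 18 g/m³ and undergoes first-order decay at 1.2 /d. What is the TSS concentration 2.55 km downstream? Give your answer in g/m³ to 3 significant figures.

16.5 g/m³

Travel time t = 2.55 km / 0.40 m/s = 2550/0.40 = 6375 s = 0.07378 d.
First-order decay: C = 18·exp(−1.2·0.07378) = 18·0.9153 = 16.47 g/m³.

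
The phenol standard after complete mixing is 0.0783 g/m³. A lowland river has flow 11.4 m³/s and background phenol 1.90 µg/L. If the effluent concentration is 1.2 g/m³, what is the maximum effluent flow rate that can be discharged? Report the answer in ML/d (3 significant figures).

1.90 µg/L = 0.0019 mg/L.
Mass balance at complete mixing: C_std·(Q_w + Q_r) = Q_w·C_e + Q_r·C_b.
Rearranging, Q_w = Q_r·(C_std − C_b)/(C_e − C_std) = 11.4·(0.0783 − 0.0019) / (1.2 − 0.0783) = 0.7765 m³/s.
= 67.09 ML/d.

67.1 ML/d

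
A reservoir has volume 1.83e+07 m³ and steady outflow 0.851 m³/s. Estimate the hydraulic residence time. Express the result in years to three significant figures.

0.681 yr

Q = 0.851 m³/s × 3.156e+07 s/yr = 2.686e+07 m³/yr.
Hydraulic residence time τ = V/Q = 1.83e+07/2.686e+07 = 0.6814 yr.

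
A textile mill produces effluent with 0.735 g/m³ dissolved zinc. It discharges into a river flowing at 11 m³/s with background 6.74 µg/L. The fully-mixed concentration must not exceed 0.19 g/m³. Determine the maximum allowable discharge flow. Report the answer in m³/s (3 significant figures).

6.74 µg/L = 0.00674 mg/L.
Mass balance at complete mixing: C_std·(Q_w + Q_r) = Q_w·C_e + Q_r·C_b.
Rearranging, Q_w = Q_r·(C_std − C_b)/(C_e − C_std) = 11·(0.19 − 0.00674) / (0.735 − 0.19) = 3.699 m³/s.

3.70 m³/s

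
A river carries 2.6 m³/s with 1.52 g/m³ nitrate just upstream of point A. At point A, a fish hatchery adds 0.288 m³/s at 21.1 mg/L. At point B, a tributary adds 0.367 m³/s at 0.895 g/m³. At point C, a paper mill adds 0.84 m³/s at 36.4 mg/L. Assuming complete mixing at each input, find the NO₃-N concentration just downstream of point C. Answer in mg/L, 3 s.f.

After input A: C = (2.6·1.52 + 0.288·21.1) / 2.888 = 3.473 mg/L.
After input B: C = (2.888·3.473 + 0.367·0.895) / 3.255 = 3.182 mg/L.
After input C: C = (3.255·3.182 + 0.84·36.4) / 4.095 = 9.996 mg/L.

10.0 mg/L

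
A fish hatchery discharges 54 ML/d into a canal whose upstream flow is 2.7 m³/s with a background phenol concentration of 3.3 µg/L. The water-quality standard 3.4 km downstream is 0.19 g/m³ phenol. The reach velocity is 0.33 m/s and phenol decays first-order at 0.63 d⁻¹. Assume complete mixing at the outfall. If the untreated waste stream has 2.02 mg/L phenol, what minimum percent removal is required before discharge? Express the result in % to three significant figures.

46.8 %

54 ML/d = 0.625 m³/s.
3.3 µg/L = 0.0033 mg/L.
Travel time to the compliance point: t = 3400/0.33 = 1.03e+04 s = 0.1192 d; decay factor exp(−0.63·0.1192) = 0.9276.
So the concentration just after mixing may be at most 0.19/0.9276 = 0.2048 mg/L.
Mass balance: 0.2048·3.325 = 0.625·Cₑ + 2.7·0.0033.
Cₑ = (0.681 − 0.00891) / 0.625 = 1.075 mg/L.
Required removal = 1 − 1.075/2.02 = 46.76 %.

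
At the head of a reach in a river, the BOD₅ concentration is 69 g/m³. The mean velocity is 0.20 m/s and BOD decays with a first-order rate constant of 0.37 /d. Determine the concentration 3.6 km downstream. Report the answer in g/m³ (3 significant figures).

Travel time t = 3.6 km / 0.20 m/s = 3600/0.20 = 1.8e+04 s = 0.2083 d.
First-order decay: C = 69·exp(−0.37·0.2083) = 69·0.9258 = 63.88 g/m³.

63.9 g/m³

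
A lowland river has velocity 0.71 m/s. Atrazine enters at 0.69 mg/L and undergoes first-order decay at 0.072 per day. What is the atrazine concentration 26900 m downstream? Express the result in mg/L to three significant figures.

Travel time t = 26900 m / 0.71 m/s = 2.69e+04/0.71 = 3.789e+04 s = 0.4385 d.
First-order decay: C = 0.69·exp(−0.072·0.4385) = 0.69·0.9689 = 0.6686 mg/L.

0.669 mg/L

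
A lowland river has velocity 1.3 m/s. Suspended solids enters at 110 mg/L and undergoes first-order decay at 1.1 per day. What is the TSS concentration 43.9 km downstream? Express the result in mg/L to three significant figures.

71.6 mg/L

Travel time t = 43.9 km / 1.3 m/s = 4.39e+04/1.3 = 3.377e+04 s = 0.3908 d.
First-order decay: C = 110·exp(−1.1·0.3908) = 110·0.6506 = 71.56 mg/L.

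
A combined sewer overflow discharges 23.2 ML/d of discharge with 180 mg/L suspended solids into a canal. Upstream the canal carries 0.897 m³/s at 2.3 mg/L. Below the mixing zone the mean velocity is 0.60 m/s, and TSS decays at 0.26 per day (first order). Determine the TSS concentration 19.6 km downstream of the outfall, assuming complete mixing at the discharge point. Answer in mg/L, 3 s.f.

23.2 ML/d = 0.2685 m³/s.
After complete mixing, C₀ = (0.2685·180 + 0.897·2.3) / 1.166 = 43.24 mg/L.
Travel time t = 1.96e+04 m / 0.60 m/s = 3.267e+04 s = 0.3781 d.
C = 43.24·exp(−0.26·0.3781) = 43.24·0.9064 = 39.19 mg/L.

39.2 mg/L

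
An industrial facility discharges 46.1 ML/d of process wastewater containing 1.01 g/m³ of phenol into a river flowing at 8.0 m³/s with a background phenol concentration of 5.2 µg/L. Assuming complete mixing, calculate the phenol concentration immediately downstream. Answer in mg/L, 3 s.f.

46.1 ML/d = 0.5336 m³/s.
5.2 µg/L = 0.0052 mg/L.
Conservation of mass across the mixing zone: C = (0.5336·1.01 + 8·0.0052) / (0.5336 + 8) = 0.5805/8.534 = 0.06803 mg/L.

0.0680 mg/L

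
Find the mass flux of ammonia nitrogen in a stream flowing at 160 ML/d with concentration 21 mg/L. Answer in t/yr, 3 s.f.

160 ML/d = 1.852 m³/s.
Mass flux = Q·C = 1.852 m³/s × 21 g/m³ = 38.89 g/s.
= 38.89 g/s × 31.56 = 1227 t/yr.

1230 t/yr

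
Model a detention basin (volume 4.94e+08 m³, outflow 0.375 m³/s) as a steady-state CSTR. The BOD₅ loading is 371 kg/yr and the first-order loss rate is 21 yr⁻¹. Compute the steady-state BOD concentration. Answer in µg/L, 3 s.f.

Outflow Q = 0.375 m³/s × 3.156e+07 s/yr = 1.183e+07 m³/yr.
Steady-state CSTR mass balance: W = Q·C + k·V·C, so C = W/(Q + kV).
Q + kV = 1.183e+07 + 21·4.94e+08 = 1.039e+10 m³/yr.
C = 371/1.039e+10 = 3.572e-08 kg/m³ = 3.572e-05 mg/L = 0.03572 µg/L.

0.0357 µg/L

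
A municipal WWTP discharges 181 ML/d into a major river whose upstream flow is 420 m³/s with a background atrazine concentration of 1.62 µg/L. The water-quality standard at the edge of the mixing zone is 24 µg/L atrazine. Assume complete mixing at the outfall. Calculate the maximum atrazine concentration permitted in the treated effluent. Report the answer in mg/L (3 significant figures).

181 ML/d = 2.095 m³/s.
1.62 µg/L = 0.00162 mg/L.
24 µg/L = 0.024 mg/L.
Mass balance: 0.024·422.1 = 2.095·Cₑ + 420·0.00162.
Cₑ = (10.13 − 0.6804) / 2.095 = 4.511 mg/L.

4.51 mg/L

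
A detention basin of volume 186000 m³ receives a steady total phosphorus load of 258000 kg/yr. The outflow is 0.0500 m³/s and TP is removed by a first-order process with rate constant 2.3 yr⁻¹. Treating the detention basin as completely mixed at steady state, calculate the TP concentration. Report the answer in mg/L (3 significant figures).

Outflow Q = 0.0500 m³/s × 3.156e+07 s/yr = 1.578e+06 m³/yr.
Steady-state CSTR mass balance: W = Q·C + k·V·C, so C = W/(Q + kV).
Q + kV = 1.578e+06 + 2.3·186000 = 2.006e+06 m³/yr.
C = 258000/2.006e+06 = 0.1286 kg/m³ = 128.6 mg/L.

129 mg/L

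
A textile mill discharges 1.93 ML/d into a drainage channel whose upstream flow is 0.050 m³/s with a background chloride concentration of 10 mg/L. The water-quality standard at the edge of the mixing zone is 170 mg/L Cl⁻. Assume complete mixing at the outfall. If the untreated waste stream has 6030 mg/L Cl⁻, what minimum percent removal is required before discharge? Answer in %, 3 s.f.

1.93 ML/d = 0.02234 m³/s.
Mass balance: 170·0.07234 = 0.02234·Cₑ + 0.05·10.
Cₑ = (12.3 − 0.5) / 0.02234 = 528.1 mg/L.
Required removal = 1 − 528.1/6030 = 91.24 %.

91.2 %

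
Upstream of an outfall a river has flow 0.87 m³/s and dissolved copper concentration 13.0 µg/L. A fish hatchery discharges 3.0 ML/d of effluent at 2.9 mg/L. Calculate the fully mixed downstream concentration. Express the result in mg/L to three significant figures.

0.124 mg/L

3.0 ML/d = 0.03472 m³/s.
13.0 µg/L = 0.013 mg/L.
By mass balance at complete mixing, C = (0.03472·2.9 + 0.87·0.013) / (0.03472 + 0.87) = 0.112/0.9047 = 0.1238 mg/L.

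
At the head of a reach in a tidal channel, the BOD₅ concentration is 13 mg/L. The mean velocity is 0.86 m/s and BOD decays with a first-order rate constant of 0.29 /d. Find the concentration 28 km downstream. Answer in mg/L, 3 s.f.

Travel time t = 28 km / 0.86 m/s = 2.8e+04/0.86 = 3.256e+04 s = 0.3768 d.
First-order decay: C = 13·exp(−0.29·0.3768) = 13·0.8965 = 11.65 mg/L.

11.7 mg/L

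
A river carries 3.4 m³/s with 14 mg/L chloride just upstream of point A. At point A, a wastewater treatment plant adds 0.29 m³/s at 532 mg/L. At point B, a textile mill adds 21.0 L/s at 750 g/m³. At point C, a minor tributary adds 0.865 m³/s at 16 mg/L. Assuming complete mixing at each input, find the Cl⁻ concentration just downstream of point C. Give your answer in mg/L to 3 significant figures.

50.6 mg/L

After input A: C = (3.4·14 + 0.29·532) / 3.69 = 54.71 mg/L.
21.0 L/s = 0.021 m³/s.
After input B: C = (3.69·54.71 + 0.021·750) / 3.711 = 58.64 mg/L.
After input C: C = (3.711·58.64 + 0.865·16) / 4.576 = 50.58 mg/L.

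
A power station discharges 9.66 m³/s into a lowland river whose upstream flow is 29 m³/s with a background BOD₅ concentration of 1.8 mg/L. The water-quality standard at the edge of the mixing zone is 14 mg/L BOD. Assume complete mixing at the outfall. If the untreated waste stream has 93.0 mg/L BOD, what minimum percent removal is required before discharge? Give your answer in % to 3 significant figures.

Mass balance: 14·38.66 = 9.66·Cₑ + 29·1.8.
Cₑ = (541.2 − 52.2) / 9.66 = 50.63 mg/L.
Required removal = 1 − 50.63/93.0 = 45.56 %.

45.6 %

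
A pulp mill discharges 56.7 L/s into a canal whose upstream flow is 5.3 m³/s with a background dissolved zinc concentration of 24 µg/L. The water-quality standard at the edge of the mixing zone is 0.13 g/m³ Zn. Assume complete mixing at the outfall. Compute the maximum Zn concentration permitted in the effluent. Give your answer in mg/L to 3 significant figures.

56.7 L/s = 0.0567 m³/s.
24 µg/L = 0.024 mg/L.
Mass balance: 0.13·5.357 = 0.0567·Cₑ + 5.3·0.024.
Cₑ = (0.6964 − 0.1272) / 0.0567 = 10.04 mg/L.

10.0 mg/L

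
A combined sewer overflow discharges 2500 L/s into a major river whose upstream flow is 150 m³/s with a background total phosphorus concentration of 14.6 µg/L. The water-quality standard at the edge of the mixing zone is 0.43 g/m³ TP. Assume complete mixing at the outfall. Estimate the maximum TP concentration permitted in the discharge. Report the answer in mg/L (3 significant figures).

2500 L/s = 2.5 m³/s.
14.6 µg/L = 0.0146 mg/L.
Mass balance: 0.43·152.5 = 2.5·Cₑ + 150·0.0146.
Cₑ = (65.58 − 2.19) / 2.5 = 25.35 mg/L.

25.4 mg/L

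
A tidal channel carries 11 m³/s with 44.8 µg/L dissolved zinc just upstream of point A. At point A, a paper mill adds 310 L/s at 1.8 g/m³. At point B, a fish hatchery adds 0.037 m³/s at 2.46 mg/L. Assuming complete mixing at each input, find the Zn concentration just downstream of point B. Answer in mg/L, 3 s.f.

44.8 µg/L = 0.0448 mg/L.
310 L/s = 0.31 m³/s.
After input A: C = (11·0.0448 + 0.31·1.8) / 11.31 = 0.09291 mg/L.
After input B: C = (11.31·0.09291 + 0.037·2.46) / 11.35 = 0.1006 mg/L.

0.101 mg/L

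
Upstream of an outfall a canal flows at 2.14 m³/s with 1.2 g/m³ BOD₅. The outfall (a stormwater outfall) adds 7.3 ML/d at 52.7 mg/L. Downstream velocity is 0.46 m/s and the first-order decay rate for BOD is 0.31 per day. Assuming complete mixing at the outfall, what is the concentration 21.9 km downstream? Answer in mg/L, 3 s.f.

2.66 mg/L

7.3 ML/d = 0.08449 m³/s.
After complete mixing, C₀ = (0.08449·52.7 + 2.14·1.2) / 2.224 = 3.156 mg/L.
Travel time t = 2.19e+04 m / 0.46 m/s = 4.761e+04 s = 0.551 d.
C = 3.156·exp(−0.31·0.551) = 3.156·0.843 = 2.66 mg/L.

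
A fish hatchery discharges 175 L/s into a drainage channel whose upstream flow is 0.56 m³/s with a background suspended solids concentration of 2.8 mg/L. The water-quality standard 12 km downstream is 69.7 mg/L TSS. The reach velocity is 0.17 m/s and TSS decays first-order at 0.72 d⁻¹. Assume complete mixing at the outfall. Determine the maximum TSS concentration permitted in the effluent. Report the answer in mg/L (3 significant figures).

175 L/s = 0.175 m³/s.
Travel time to the compliance point: t = 1.2e+04/0.17 = 7.059e+04 s = 0.817 d; decay factor exp(−0.72·0.817) = 0.5553.
So the concentration just after mixing may be at most 69.7/0.5553 = 125.5 mg/L.
Mass balance: 125.5·0.735 = 0.175·Cₑ + 0.56·2.8.
Cₑ = (92.25 − 1.568) / 0.175 = 518.2 mg/L.

518 mg/L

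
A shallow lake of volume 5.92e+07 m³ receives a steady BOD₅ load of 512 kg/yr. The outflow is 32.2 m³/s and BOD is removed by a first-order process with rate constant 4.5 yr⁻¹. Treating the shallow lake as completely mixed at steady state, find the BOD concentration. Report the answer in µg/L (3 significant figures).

0.399 µg/L

Outflow Q = 32.2 m³/s × 3.156e+07 s/yr = 1.016e+09 m³/yr.
Steady-state CSTR mass balance: W = Q·C + k·V·C, so C = W/(Q + kV).
Q + kV = 1.016e+09 + 4.5·5.92e+07 = 1.283e+09 m³/yr.
C = 512/1.283e+09 = 3.992e-07 kg/m³ = 0.0003992 mg/L = 0.3992 µg/L.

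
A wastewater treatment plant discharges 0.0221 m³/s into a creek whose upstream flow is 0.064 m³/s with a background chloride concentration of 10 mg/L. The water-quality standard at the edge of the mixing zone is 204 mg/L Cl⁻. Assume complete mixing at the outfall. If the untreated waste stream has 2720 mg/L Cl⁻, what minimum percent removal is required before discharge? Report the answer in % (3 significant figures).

71.8 %

Mass balance: 204·0.0861 = 0.0221·Cₑ + 0.064·10.
Cₑ = (17.56 − 0.64) / 0.0221 = 765.8 mg/L.
Required removal = 1 − 765.8/2720 = 71.85 %.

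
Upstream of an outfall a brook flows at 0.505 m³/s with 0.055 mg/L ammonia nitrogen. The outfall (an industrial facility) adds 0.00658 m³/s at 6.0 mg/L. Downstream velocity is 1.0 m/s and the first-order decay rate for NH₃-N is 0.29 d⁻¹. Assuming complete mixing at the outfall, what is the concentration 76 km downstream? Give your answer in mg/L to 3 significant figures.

After complete mixing, C₀ = (0.00658·6 + 0.505·0.055) / 0.5116 = 0.1315 mg/L.
Travel time t = 7.6e+04 m / 1.0 m/s = 7.6e+04 s = 0.8796 d.
C = 0.1315·exp(−0.29·0.8796) = 0.1315·0.7748 = 0.1019 mg/L.

0.102 mg/L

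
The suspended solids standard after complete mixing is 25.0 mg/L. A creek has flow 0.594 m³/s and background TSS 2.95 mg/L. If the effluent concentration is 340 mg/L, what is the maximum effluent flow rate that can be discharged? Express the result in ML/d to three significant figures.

3.59 ML/d

Mass balance at complete mixing: C_std·(Q_w + Q_r) = Q_w·C_e + Q_r·C_b.
Rearranging, Q_w = Q_r·(C_std − C_b)/(C_e − C_std) = 0.594·(25 − 2.95) / (340 − 25) = 0.04158 m³/s.
= 3.593 ML/d.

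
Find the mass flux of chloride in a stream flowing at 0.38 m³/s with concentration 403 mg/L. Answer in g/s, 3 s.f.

153 g/s

Mass flux = Q·C = 0.38 m³/s × 403 g/m³ = 153.1 g/s.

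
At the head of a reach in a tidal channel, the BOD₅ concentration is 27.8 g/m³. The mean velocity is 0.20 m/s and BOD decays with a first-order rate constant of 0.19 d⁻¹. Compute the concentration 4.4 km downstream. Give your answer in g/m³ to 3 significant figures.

26.5 g/m³

Travel time t = 4.4 km / 0.20 m/s = 4400/0.20 = 2.2e+04 s = 0.2546 d.
First-order decay: C = 27.8·exp(−0.19·0.2546) = 27.8·0.9528 = 26.49 g/m³.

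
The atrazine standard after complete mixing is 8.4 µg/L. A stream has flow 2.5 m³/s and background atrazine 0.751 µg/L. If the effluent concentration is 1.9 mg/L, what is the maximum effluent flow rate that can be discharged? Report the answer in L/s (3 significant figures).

10.1 L/s

0.751 µg/L = 0.000751 mg/L.
8.4 µg/L = 0.0084 mg/L.
Mass balance at complete mixing: C_std·(Q_w + Q_r) = Q_w·C_e + Q_r·C_b.
Rearranging, Q_w = Q_r·(C_std − C_b)/(C_e − C_std) = 2.5·(0.0084 − 0.000751) / (1.9 − 0.0084) = 0.01011 m³/s.
= 10.11 L/s.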